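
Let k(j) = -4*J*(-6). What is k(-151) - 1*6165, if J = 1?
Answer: -6141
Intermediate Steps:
k(j) = 24 (k(j) = -4*1*(-6) = -4*(-6) = 24)
k(-151) - 1*6165 = 24 - 1*6165 = 24 - 6165 = -6141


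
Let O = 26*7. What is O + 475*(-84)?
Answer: -39718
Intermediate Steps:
O = 182
O + 475*(-84) = 182 + 475*(-84) = 182 - 39900 = -39718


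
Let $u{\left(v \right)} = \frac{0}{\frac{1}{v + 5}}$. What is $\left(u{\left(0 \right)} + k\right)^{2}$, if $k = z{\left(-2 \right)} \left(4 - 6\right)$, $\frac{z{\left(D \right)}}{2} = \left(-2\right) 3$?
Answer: $576$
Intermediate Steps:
$z{\left(D \right)} = -12$ ($z{\left(D \right)} = 2 \left(\left(-2\right) 3\right) = 2 \left(-6\right) = -12$)
$u{\left(v \right)} = 0$ ($u{\left(v \right)} = \frac{0}{\frac{1}{5 + v}} = 0 \left(5 + v\right) = 0$)
$k = 24$ ($k = - 12 \left(4 - 6\right) = \left(-12\right) \left(-2\right) = 24$)
$\left(u{\left(0 \right)} + k\right)^{2} = \left(0 + 24\right)^{2} = 24^{2} = 576$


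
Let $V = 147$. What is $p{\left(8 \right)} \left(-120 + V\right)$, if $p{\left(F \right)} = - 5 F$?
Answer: $-1080$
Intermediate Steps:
$p{\left(8 \right)} \left(-120 + V\right) = \left(-5\right) 8 \left(-120 + 147\right) = \left(-40\right) 27 = -1080$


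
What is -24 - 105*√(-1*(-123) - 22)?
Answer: -24 - 105*√101 ≈ -1079.2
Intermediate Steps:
-24 - 105*√(-1*(-123) - 22) = -24 - 105*√(123 - 22) = -24 - 105*√101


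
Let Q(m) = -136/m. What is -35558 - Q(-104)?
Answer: -462271/13 ≈ -35559.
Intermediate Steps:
-35558 - Q(-104) = -35558 - (-136)/(-104) = -35558 - (-136)*(-1)/104 = -35558 - 1*17/13 = -35558 - 17/13 = -462271/13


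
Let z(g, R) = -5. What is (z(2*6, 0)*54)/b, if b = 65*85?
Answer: -54/1105 ≈ -0.048869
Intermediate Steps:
b = 5525
(z(2*6, 0)*54)/b = -5*54/5525 = -270*1/5525 = -54/1105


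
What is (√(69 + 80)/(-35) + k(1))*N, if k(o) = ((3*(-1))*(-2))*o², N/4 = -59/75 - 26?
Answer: -16072/25 + 1148*√149/375 ≈ -605.51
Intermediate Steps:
N = -8036/75 (N = 4*(-59/75 - 26) = 4*(-2009/75) = -8036/75 ≈ -107.15)
k(o) = 6*o² (k(o) = (-3*(-2))*o² = 6*o²)
(√(69 + 80)/(-35) + k(1))*N = (√(69 + 80)/(-35) + 6*1²)*(-8036/75) = (√149*(-1/35) + 6*1)*(-8036/75) = (-√149/35 + 6)*(-8036/75) = (6 - √149/35)*(-8036/75) = -16072/25 + 1148*√149/375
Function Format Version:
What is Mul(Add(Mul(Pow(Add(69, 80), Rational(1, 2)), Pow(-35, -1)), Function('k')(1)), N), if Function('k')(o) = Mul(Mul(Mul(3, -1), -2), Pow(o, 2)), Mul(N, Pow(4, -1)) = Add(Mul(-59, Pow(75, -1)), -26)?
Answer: Add(Rational(-16072, 25), Mul(Rational(1148, 375), Pow(149, Rational(1, 2)))) ≈ -605.51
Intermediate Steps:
N = Rational(-8036, 75) (N = Mul(4, Add(Mul(-59, Pow(75, -1)), -26)) = Mul(4, Add(Mul(-59, Rational(1, 75)), -26)) = Mul(4, Add(Rational(-59, 75), -26)) = Mul(4, Rational(-2009, 75)) = Rational(-8036, 75) ≈ -107.15)
Function('k')(o) = Mul(6, Pow(o, 2)) (Function('k')(o) = Mul(Mul(-3, -2), Pow(o, 2)) = Mul(6, Pow(o, 2)))
Mul(Add(Mul(Pow(Add(69, 80), Rational(1, 2)), Pow(-35, -1)), Function('k')(1)), N) = Mul(Add(Mul(Pow(Add(69, 80), Rational(1, 2)), Pow(-35, -1)), Mul(6, Pow(1, 2))), Rational(-8036, 75)) = Mul(Add(Mul(Pow(149, Rational(1, 2)), Rational(-1, 35)), Mul(6, 1)), Rational(-8036, 75)) = Mul(Add(Mul(Rational(-1, 35), Pow(149, Rational(1, 2))), 6), Rational(-8036, 75)) = Mul(Add(6, Mul(Rational(-1, 35), Pow(149, Rational(1, 2)))), Rational(-8036, 75)) = Add(Rational(-16072, 25), Mul(Rational(1148, 375), Pow(149, Rational(1, 2))))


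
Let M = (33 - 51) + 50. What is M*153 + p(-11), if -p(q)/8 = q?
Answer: 4984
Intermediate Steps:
p(q) = -8*q
M = 32 (M = -18 + 50 = 32)
M*153 + p(-11) = 32*153 - 8*(-11) = 4896 + 88 = 4984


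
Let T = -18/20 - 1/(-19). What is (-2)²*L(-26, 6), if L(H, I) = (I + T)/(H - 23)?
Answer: -1958/4655 ≈ -0.42062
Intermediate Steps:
T = -161/190 (T = -18*1/20 - 1*(-1/19) = -9/10 + 1/19 = -161/190 ≈ -0.84737)
L(H, I) = (-161/190 + I)/(-23 + H) (L(H, I) = (I - 161/190)/(H - 23) = (-161/190 + I)/(-23 + H))
(-2)²*L(-26, 6) = (-2)²*((-161/190 + 6)/(-23 - 26)) = 4*((979/190)/(-49)) = 4*(-1/49*979/190) = 4*(-979/9310) = -1958/4655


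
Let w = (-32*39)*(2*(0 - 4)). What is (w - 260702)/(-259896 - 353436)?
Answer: 125359/306666 ≈ 0.40878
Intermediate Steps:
w = 9984 (w = -2496*(-4) = -1248*(-8) = 9984)
(w - 260702)/(-259896 - 353436) = (9984 - 260702)/(-259896 - 353436) = -250718/(-613332) = -250718*(-1/613332) = 125359/306666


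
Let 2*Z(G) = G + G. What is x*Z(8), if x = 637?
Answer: 5096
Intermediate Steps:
Z(G) = G (Z(G) = (G + G)/2 = (2*G)/2 = G)
x*Z(8) = 637*8 = 5096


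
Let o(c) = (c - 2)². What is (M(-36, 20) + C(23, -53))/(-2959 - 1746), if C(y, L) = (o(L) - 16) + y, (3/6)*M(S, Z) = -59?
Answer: -2914/4705 ≈ -0.61934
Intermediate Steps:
o(c) = (-2 + c)²
M(S, Z) = -118 (M(S, Z) = 2*(-59) = -118)
C(y, L) = -16 + y + (-2 + L)² (C(y, L) = ((-2 + L)² - 16) + y = (-16 + (-2 + L)²) + y = -16 + y + (-2 + L)²)
(M(-36, 20) + C(23, -53))/(-2959 - 1746) = (-118 + (-16 + 23 + (-2 - 53)²))/(-2959 - 1746) = (-118 + (-16 + 23 + (-55)²))/(-4705) = (-118 + (-16 + 23 + 3025))*(-1/4705) = (-118 + 3032)*(-1/4705) = 2914*(-1/4705) = -2914/4705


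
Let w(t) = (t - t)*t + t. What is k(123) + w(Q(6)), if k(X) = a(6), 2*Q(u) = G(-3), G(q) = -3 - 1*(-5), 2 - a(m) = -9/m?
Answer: 9/2 ≈ 4.5000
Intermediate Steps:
a(m) = 2 + 9/m (a(m) = 2 - (-9)/m = 2 + 9/m)
G(q) = 2 (G(q) = -3 + 5 = 2)
Q(u) = 1 (Q(u) = (½)*2 = 1)
k(X) = 7/2 (k(X) = 2 + 9/6 = 2 + 9*(⅙) = 2 + 3/2 = 7/2)
w(t) = t (w(t) = 0*t + t = 0 + t = t)
k(123) + w(Q(6)) = 7/2 + 1 = 9/2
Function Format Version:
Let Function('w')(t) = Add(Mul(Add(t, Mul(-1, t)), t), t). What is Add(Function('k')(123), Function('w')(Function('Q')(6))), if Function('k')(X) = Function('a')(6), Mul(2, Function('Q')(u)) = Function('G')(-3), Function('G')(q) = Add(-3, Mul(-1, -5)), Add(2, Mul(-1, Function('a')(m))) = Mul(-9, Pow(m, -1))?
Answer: Rational(9, 2) ≈ 4.5000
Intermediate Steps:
Function('a')(m) = Add(2, Mul(9, Pow(m, -1))) (Function('a')(m) = Add(2, Mul(-1, Mul(-9, Pow(m, -1)))) = Add(2, Mul(9, Pow(m, -1))))
Function('G')(q) = 2 (Function('G')(q) = Add(-3, 5) = 2)
Function('Q')(u) = 1 (Function('Q')(u) = Mul(Rational(1, 2), 2) = 1)
Function('k')(X) = Rational(7, 2) (Function('k')(X) = Add(2, Mul(9, Pow(6, -1))) = Add(2, Mul(9, Rational(1, 6))) = Add(2, Rational(3, 2)) = Rational(7, 2))
Function('w')(t) = t (Function('w')(t) = Add(Mul(0, t), t) = Add(0, t) = t)
Add(Function('k')(123), Function('w')(Function('Q')(6))) = Add(Rational(7, 2), 1) = Rational(9, 2)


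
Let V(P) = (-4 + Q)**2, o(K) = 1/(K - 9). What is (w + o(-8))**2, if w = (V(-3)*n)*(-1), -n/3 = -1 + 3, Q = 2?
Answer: 165649/289 ≈ 573.18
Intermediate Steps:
o(K) = 1/(-9 + K)
V(P) = 4 (V(P) = (-4 + 2)**2 = (-2)**2 = 4)
n = -6 (n = -3*(-1 + 3) = -3*2 = -6)
w = 24 (w = (4*(-6))*(-1) = -24*(-1) = 24)
(w + o(-8))**2 = (24 + 1/(-9 - 8))**2 = (24 + 1/(-17))**2 = (24 - 1/17)**2 = (407/17)**2 = 165649/289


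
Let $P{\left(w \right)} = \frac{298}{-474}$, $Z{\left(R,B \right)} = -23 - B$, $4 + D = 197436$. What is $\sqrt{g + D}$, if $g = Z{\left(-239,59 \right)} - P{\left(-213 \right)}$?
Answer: $\frac{\sqrt{11084987463}}{237} \approx 444.24$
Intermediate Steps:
$D = 197432$ ($D = -4 + 197436 = 197432$)
$P{\left(w \right)} = - \frac{149}{237}$ ($P{\left(w \right)} = 298 \left(- \frac{1}{474}\right) = - \frac{149}{237}$)
$g = - \frac{19285}{237}$ ($g = \left(-23 - 59\right) - - \frac{149}{237} = \left(-23 - 59\right) + \frac{149}{237} = -82 + \frac{149}{237} = - \frac{19285}{237} \approx -81.371$)
$\sqrt{g + D} = \sqrt{- \frac{19285}{237} + 197432} = \sqrt{\frac{46772099}{237}} = \frac{\sqrt{11084987463}}{237}$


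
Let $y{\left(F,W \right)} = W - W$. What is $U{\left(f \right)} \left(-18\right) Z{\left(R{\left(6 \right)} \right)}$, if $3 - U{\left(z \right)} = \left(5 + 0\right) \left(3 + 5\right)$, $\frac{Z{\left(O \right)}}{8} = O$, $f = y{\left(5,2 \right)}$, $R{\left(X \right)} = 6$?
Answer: $31968$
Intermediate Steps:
$y{\left(F,W \right)} = 0$
$f = 0$
$Z{\left(O \right)} = 8 O$
$U{\left(z \right)} = -37$ ($U{\left(z \right)} = 3 - \left(5 + 0\right) \left(3 + 5\right) = 3 - 5 \cdot 8 = 3 - 40 = -37$)
$U{\left(f \right)} \left(-18\right) Z{\left(R{\left(6 \right)} \right)} = \left(-37\right) \left(-18\right) 8 \cdot 6 = 666 \cdot 48 = 31968$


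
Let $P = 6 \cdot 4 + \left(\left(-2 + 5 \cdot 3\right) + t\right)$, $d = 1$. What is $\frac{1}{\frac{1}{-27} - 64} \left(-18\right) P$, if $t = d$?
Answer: $\frac{972}{91} \approx 10.681$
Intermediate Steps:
$t = 1$
$P = 38$ ($P = 6 \cdot 4 + \left(\left(-2 + 5 \cdot 3\right) + 1\right) = 24 + \left(\left(-2 + 15\right) + 1\right) = 24 + \left(13 + 1\right) = 24 + 14 = 38$)
$\frac{1}{\frac{1}{-27} - 64} \left(-18\right) P = \frac{1}{\frac{1}{-27} - 64} \left(-18\right) 38 = \frac{1}{- \frac{1}{27} - 64} \left(-18\right) 38 = \frac{1}{- \frac{1729}{27}} \left(-18\right) 38 = \left(- \frac{27}{1729}\right) \left(-18\right) 38 = \frac{486}{1729} \cdot 38 = \frac{972}{91}$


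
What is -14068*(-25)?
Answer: 351700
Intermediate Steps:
-14068*(-25) = -1*(-351700) = 351700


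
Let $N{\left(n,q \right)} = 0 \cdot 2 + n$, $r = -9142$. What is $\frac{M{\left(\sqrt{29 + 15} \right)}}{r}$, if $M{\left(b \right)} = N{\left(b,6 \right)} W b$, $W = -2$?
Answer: $\frac{44}{4571} \approx 0.0096259$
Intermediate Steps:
$N{\left(n,q \right)} = n$ ($N{\left(n,q \right)} = 0 + n = n$)
$M{\left(b \right)} = - 2 b^{2}$ ($M{\left(b \right)} = b \left(-2\right) b = - 2 b b = - 2 b^{2}$)
$\frac{M{\left(\sqrt{29 + 15} \right)}}{r} = \frac{\left(-2\right) \left(\sqrt{29 + 15}\right)^{2}}{-9142} = - 2 \left(\sqrt{44}\right)^{2} \left(- \frac{1}{9142}\right) = - 2 \left(2 \sqrt{11}\right)^{2} \left(- \frac{1}{9142}\right) = \left(-2\right) 44 \left(- \frac{1}{9142}\right) = \left(-88\right) \left(- \frac{1}{9142}\right) = \frac{44}{4571}$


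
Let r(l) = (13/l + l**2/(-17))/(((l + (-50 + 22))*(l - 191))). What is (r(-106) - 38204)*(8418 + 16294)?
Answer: -5642241991585646/5976333 ≈ -9.4410e+8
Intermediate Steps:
r(l) = (13/l - l**2/17)/((-191 + l)*(-28 + l)) (r(l) = (13/l + l**2*(-1/17))/(((l - 28)*(-191 + l))) = (13/l - l**2/17)/(((-28 + l)*(-191 + l))) = (13/l - l**2/17)/(((-191 + l)*(-28 + l))) = (13/l - l**2/17)*(1/((-191 + l)*(-28 + l))) = (13/l - l**2/17)/((-191 + l)*(-28 + l)))
(r(-106) - 38204)*(8418 + 16294) = ((1/17)*(221 - 1*(-106)**3)/(-106*(5348 + (-106)**2 - 219*(-106))) - 38204)*(8418 + 16294) = ((1/17)*(-1/106)*(221 - 1*(-1191016))/(5348 + 11236 + 23214) - 38204)*24712 = ((1/17)*(-1/106)*(221 + 1191016)/39798 - 38204)*24712 = ((1/17)*(-1/106)*(1/39798)*1191237 - 38204)*24712 = (-397079/23905332 - 38204)*24712 = -913279700807/23905332*24712 = -5642241991585646/5976333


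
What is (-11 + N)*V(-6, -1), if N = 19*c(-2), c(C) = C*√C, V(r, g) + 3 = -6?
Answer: 99 + 342*I*√2 ≈ 99.0 + 483.66*I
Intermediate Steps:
V(r, g) = -9 (V(r, g) = -3 - 6 = -9)
c(C) = C^(3/2)
N = -38*I*√2 (N = 19*(-2)^(3/2) = 19*(-2*I*√2) = -38*I*√2 ≈ -53.74*I)
(-11 + N)*V(-6, -1) = (-11 - 38*I*√2)*(-9) = 99 + 342*I*√2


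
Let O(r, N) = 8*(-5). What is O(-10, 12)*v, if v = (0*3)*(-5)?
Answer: 0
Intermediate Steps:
v = 0 (v = 0*(-5) = 0)
O(r, N) = -40
O(-10, 12)*v = -40*0 = 0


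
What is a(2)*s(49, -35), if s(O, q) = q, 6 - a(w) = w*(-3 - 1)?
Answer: -490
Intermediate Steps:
a(w) = 6 + 4*w (a(w) = 6 - w*(-3 - 1) = 6 - w*(-4) = 6 - (-4)*w = 6 + 4*w)
a(2)*s(49, -35) = (6 + 4*2)*(-35) = (6 + 8)*(-35) = 14*(-35) = -490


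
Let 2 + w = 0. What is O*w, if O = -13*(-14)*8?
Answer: -2912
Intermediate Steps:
w = -2 (w = -2 + 0 = -2)
O = 1456 (O = 182*8 = 1456)
O*w = 1456*(-2) = -2912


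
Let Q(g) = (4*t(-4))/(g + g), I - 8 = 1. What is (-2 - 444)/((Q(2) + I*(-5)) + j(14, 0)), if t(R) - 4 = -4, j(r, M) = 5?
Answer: 223/20 ≈ 11.150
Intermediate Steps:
I = 9 (I = 8 + 1 = 9)
t(R) = 0 (t(R) = 4 - 4 = 0)
Q(g) = 0 (Q(g) = (4*0)/(g + g) = 0/((2*g)) = 0*(1/(2*g)) = 0)
(-2 - 444)/((Q(2) + I*(-5)) + j(14, 0)) = (-2 - 444)/((0 + 9*(-5)) + 5) = -446/((0 - 45) + 5) = -446/(-45 + 5) = -446/(-40) = -446*(-1/40) = 223/20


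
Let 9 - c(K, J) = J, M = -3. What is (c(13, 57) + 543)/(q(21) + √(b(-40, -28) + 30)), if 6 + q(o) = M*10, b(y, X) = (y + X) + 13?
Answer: -17820/1321 - 2475*I/1321 ≈ -13.49 - 1.8736*I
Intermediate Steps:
c(K, J) = 9 - J
b(y, X) = 13 + X + y (b(y, X) = (X + y) + 13 = 13 + X + y)
q(o) = -36 (q(o) = -6 - 3*10 = -6 - 30 = -36)
(c(13, 57) + 543)/(q(21) + √(b(-40, -28) + 30)) = ((9 - 1*57) + 543)/(-36 + √((13 - 28 - 40) + 30)) = ((9 - 57) + 543)/(-36 + √(-55 + 30)) = (-48 + 543)/(-36 + √(-25)) = 495/(-36 + 5*I) = 495*((-36 - 5*I)/1321) = 495*(-36 - 5*I)/1321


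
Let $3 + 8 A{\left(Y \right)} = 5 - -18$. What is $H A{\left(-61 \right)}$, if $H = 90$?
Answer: $225$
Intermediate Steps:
$A{\left(Y \right)} = \frac{5}{2}$ ($A{\left(Y \right)} = - \frac{3}{8} + \frac{5 - -18}{8} = - \frac{3}{8} + \frac{5 + 18}{8} = - \frac{3}{8} + \frac{1}{8} \cdot 23 = - \frac{3}{8} + \frac{23}{8} = \frac{5}{2}$)
$H A{\left(-61 \right)} = 90 \cdot \frac{5}{2} = 225$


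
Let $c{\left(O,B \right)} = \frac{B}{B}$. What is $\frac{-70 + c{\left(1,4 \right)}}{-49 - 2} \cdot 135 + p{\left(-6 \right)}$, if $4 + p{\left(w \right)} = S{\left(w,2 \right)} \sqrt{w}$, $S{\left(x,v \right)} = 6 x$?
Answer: $\frac{3037}{17} - 36 i \sqrt{6} \approx 178.65 - 88.182 i$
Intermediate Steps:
$c{\left(O,B \right)} = 1$
$p{\left(w \right)} = -4 + 6 w^{\frac{3}{2}}$ ($p{\left(w \right)} = -4 + 6 w \sqrt{w} = -4 + 6 w^{\frac{3}{2}}$)
$\frac{-70 + c{\left(1,4 \right)}}{-49 - 2} \cdot 135 + p{\left(-6 \right)} = \frac{-70 + 1}{-49 - 2} \cdot 135 - \left(4 - 6 \left(-6\right)^{\frac{3}{2}}\right) = - \frac{69}{-51} \cdot 135 - \left(4 - 6 \left(- 6 i \sqrt{6}\right)\right) = \left(-69\right) \left(- \frac{1}{51}\right) 135 - \left(4 + 36 i \sqrt{6}\right) = \frac{23}{17} \cdot 135 - \left(4 + 36 i \sqrt{6}\right) = \frac{3105}{17} - \left(4 + 36 i \sqrt{6}\right) = \frac{3037}{17} - 36 i \sqrt{6}$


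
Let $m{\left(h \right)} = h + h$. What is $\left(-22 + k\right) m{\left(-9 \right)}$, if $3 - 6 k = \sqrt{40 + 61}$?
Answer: $387 + 3 \sqrt{101} \approx 417.15$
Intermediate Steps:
$m{\left(h \right)} = 2 h$
$k = \frac{1}{2} - \frac{\sqrt{101}}{6}$ ($k = \frac{1}{2} - \frac{\sqrt{40 + 61}}{6} = \frac{1}{2} - \frac{\sqrt{101}}{6} \approx -1.175$)
$\left(-22 + k\right) m{\left(-9 \right)} = \left(-22 + \left(\frac{1}{2} - \frac{\sqrt{101}}{6}\right)\right) 2 \left(-9\right) = \left(- \frac{43}{2} - \frac{\sqrt{101}}{6}\right) \left(-18\right) = 387 + 3 \sqrt{101}$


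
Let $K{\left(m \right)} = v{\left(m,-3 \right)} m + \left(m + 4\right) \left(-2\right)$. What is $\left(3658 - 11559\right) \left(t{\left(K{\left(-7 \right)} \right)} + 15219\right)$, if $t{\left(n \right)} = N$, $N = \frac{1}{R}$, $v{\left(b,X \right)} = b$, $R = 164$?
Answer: $- \frac{19720240217}{164} \approx -1.2025 \cdot 10^{8}$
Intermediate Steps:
$K{\left(m \right)} = -8 + m^{2} - 2 m$ ($K{\left(m \right)} = m m + \left(m + 4\right) \left(-2\right) = m^{2} + \left(4 + m\right) \left(-2\right) = m^{2} - \left(8 + 2 m\right) = -8 + m^{2} - 2 m$)
$N = \frac{1}{164} \approx 0.0060976$
$t{\left(n \right)} = \frac{1}{164}$
$\left(3658 - 11559\right) \left(t{\left(K{\left(-7 \right)} \right)} + 15219\right) = \left(3658 - 11559\right) \left(\frac{1}{164} + 15219\right) = \left(-7901\right) \frac{2495917}{164} = - \frac{19720240217}{164}$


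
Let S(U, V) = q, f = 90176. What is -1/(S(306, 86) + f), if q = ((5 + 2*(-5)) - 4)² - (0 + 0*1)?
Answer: -1/90257 ≈ -1.1079e-5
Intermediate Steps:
q = 81 (q = ((5 - 10) - 4)² - (0 + 0) = (-5 - 4)² - 1*0 = (-9)² + 0 = 81 + 0 = 81)
S(U, V) = 81
-1/(S(306, 86) + f) = -1/(81 + 90176) = -1/90257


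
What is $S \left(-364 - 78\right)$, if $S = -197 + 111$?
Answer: $38012$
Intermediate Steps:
$S = -86$
$S \left(-364 - 78\right) = - 86 \left(-364 - 78\right) = \left(-86\right) \left(-442\right) = 38012$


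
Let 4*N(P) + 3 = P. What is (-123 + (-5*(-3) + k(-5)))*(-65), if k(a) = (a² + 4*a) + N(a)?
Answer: 6825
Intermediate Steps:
N(P) = -¾ + P/4
k(a) = -¾ + a² + 17*a/4 (k(a) = (a² + 4*a) + (-¾ + a/4) = -¾ + a² + 17*a/4)
(-123 + (-5*(-3) + k(-5)))*(-65) = (-123 + (-5*(-3) + (-¾ + (-5)² + (17/4)*(-5))))*(-65) = (-123 + (15 + (-¾ + 25 - 85/4)))*(-65) = (-123 + (15 + 3))*(-65) = (-123 + 18)*(-65) = -105*(-65) = 6825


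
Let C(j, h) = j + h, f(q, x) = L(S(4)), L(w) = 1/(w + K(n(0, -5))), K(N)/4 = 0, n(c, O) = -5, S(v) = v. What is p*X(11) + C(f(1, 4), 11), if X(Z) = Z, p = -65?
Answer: -2815/4 ≈ -703.75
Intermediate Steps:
K(N) = 0 (K(N) = 4*0 = 0)
L(w) = 1/w (L(w) = 1/(w + 0) = 1/w)
f(q, x) = ¼ (f(q, x) = 1/4 = ¼)
C(j, h) = h + j
p*X(11) + C(f(1, 4), 11) = -65*11 + (11 + ¼) = -715 + 45/4 = -2815/4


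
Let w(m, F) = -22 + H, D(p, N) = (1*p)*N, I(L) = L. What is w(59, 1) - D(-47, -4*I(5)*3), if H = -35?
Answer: -2877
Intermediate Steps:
D(p, N) = N*p (D(p, N) = p*N = N*p)
w(m, F) = -57 (w(m, F) = -22 - 35 = -57)
w(59, 1) - D(-47, -4*I(5)*3) = -57 - -4*5*3*(-47) = -57 - (-20*3)*(-47) = -57 - (-60)*(-47) = -57 - 1*2820 = -57 - 2820 = -2877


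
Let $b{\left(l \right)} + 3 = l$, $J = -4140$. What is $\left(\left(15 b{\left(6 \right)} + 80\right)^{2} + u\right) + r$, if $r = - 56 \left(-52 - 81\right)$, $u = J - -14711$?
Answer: $33644$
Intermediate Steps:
$u = 10571$ ($u = -4140 - -14711 = -4140 + 14711 = 10571$)
$b{\left(l \right)} = -3 + l$
$r = 7448$ ($r = \left(-56\right) \left(-133\right) = 7448$)
$\left(\left(15 b{\left(6 \right)} + 80\right)^{2} + u\right) + r = \left(\left(15 \left(-3 + 6\right) + 80\right)^{2} + 10571\right) + 7448 = \left(\left(15 \cdot 3 + 80\right)^{2} + 10571\right) + 7448 = \left(\left(45 + 80\right)^{2} + 10571\right) + 7448 = \left(125^{2} + 10571\right) + 7448 = \left(15625 + 10571\right) + 7448 = 26196 + 7448 = 33644$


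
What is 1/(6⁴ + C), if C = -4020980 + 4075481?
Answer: 1/55797 ≈ 1.7922e-5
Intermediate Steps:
C = 54501
1/(6⁴ + C) = 1/(6⁴ + 54501) = 1/(1296 + 54501) = 1/55797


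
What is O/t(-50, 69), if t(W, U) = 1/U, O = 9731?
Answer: 671439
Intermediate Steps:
O/t(-50, 69) = 9731/(1/69) = 9731*69 = 671439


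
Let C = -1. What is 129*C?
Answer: -129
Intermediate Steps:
129*C = 129*(-1) = -129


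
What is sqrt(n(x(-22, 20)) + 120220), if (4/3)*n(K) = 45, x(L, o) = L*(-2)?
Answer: sqrt(481015)/2 ≈ 346.78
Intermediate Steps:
x(L, o) = -2*L
n(K) = 135/4 (n(K) = (3/4)*45 = 135/4)
sqrt(n(x(-22, 20)) + 120220) = sqrt(135/4 + 120220) = sqrt(481015/4) = sqrt(481015)/2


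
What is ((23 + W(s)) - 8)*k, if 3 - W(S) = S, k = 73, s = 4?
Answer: 1022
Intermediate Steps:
W(S) = 3 - S
((23 + W(s)) - 8)*k = ((23 + (3 - 1*4)) - 8)*73 = ((23 + (3 - 4)) - 8)*73 = ((23 - 1) - 8)*73 = (22 - 8)*73 = 14*73 = 1022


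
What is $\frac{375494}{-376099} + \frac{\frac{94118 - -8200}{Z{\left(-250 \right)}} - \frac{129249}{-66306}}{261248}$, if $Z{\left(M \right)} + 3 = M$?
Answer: $- \frac{549386132185163935}{549423522307142912} \approx -0.99993$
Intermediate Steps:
$Z{\left(M \right)} = -3 + M$
$\frac{375494}{-376099} + \frac{\frac{94118 - -8200}{Z{\left(-250 \right)}} - \frac{129249}{-66306}}{261248} = \frac{375494}{-376099} + \frac{\frac{94118 - -8200}{-3 - 250} - \frac{129249}{-66306}}{261248} = 375494 \left(- \frac{1}{376099}\right) + \left(\frac{94118 + 8200}{-253} - - \frac{43083}{22102}\right) \frac{1}{261248} = - \frac{375494}{376099} + \left(102318 \left(- \frac{1}{253}\right) + \frac{43083}{22102}\right) \frac{1}{261248} = - \frac{375494}{376099} + \left(- \frac{102318}{253} + \frac{43083}{22102}\right) \frac{1}{261248} = - \frac{375494}{376099} - \frac{2250532437}{1460848133888} = - \frac{549386132185163935}{549423522307142912}$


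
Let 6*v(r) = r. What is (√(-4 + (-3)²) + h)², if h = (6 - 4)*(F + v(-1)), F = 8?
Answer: 2254/9 + 94*√5/3 ≈ 320.51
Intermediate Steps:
v(r) = r/6
h = 47/3 (h = (6 - 4)*(8 + (⅙)*(-1)) = 2*(8 - ⅙) = 2*(47/6) = 47/3 ≈ 15.667)
(√(-4 + (-3)²) + h)² = (√(-4 + (-3)²) + 47/3)² = (√(-4 + 9) + 47/3)² = (√5 + 47/3)² = (47/3 + √5)²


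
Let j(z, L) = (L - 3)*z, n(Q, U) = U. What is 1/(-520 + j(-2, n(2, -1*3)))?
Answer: -1/508 ≈ -0.0019685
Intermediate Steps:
j(z, L) = z*(-3 + L) (j(z, L) = (-3 + L)*z = z*(-3 + L))
1/(-520 + j(-2, n(2, -1*3))) = 1/(-520 - 2*(-3 - 1*3)) = 1/(-520 - 2*(-3 - 3)) = 1/(-520 - 2*(-6)) = 1/(-520 + 12) = 1/(-508) = -1/508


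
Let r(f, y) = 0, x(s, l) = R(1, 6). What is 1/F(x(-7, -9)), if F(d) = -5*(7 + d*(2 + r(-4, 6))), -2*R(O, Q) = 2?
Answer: -1/25 ≈ -0.040000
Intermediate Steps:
R(O, Q) = -1 (R(O, Q) = -½*2 = -1)
x(s, l) = -1
F(d) = -35 - 10*d (F(d) = -5*(7 + d*(2 + 0)) = -5*(7 + d*2) = -5*(7 + 2*d) = -35 - 10*d)
1/F(x(-7, -9)) = 1/(-35 - 10*(-1)) = 1/(-35 + 10) = 1/(-25) = -1/25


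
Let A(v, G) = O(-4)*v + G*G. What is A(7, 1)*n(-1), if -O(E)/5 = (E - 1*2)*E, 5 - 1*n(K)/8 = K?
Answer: -40272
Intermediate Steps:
n(K) = 40 - 8*K
O(E) = -5*E*(-2 + E) (O(E) = -5*(E - 1*2)*E = -5*(E - 2)*E = -5*(-2 + E)*E = -5*E*(-2 + E))
A(v, G) = G**2 - 120*v (A(v, G) = (5*(-4)*(2 - 1*(-4)))*v + G*G = (5*(-4)*(2 + 4))*v + G**2 = (5*(-4)*6)*v + G**2 = -120*v + G**2 = G**2 - 120*v)
A(7, 1)*n(-1) = (1**2 - 120*7)*(40 - 8*(-1)) = (1 - 840)*(40 + 8) = -839*48 = -40272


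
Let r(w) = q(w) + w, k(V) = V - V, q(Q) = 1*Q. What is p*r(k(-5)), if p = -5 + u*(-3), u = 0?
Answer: 0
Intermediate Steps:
q(Q) = Q
k(V) = 0
p = -5 (p = -5 + 0*(-3) = -5 + 0 = -5)
r(w) = 2*w (r(w) = w + w = 2*w)
p*r(k(-5)) = -10*0 = -5*0 = 0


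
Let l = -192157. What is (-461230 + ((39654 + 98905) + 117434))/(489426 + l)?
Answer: -205237/297269 ≈ -0.69041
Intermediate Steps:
(-461230 + ((39654 + 98905) + 117434))/(489426 + l) = (-461230 + ((39654 + 98905) + 117434))/(489426 - 192157) = (-461230 + (138559 + 117434))/297269 = (-461230 + 255993)*(1/297269) = -205237*1/297269 = -205237/297269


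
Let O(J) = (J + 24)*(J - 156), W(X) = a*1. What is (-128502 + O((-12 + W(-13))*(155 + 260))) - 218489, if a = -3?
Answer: 39221590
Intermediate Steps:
W(X) = -3 (W(X) = -3*1 = -3)
O(J) = (-156 + J)*(24 + J) (O(J) = (24 + J)*(-156 + J) = (-156 + J)*(24 + J))
(-128502 + O((-12 + W(-13))*(155 + 260))) - 218489 = (-128502 + (-3744 + ((-12 - 3)*(155 + 260))**2 - 132*(-12 - 3)*(155 + 260))) - 218489 = (-128502 + (-3744 + (-15*415)**2 - (-1980)*415)) - 218489 = (-128502 + (-3744 + (-6225)**2 - 132*(-6225))) - 218489 = (-128502 + (-3744 + 38750625 + 821700)) - 218489 = (-128502 + 39568581) - 218489 = 39440079 - 218489 = 39221590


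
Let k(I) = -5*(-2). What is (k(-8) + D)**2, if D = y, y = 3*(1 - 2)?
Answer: 49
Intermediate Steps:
y = -3 (y = 3*(-1) = -3)
k(I) = 10
D = -3
(k(-8) + D)**2 = (10 - 3)**2 = 7**2 = 49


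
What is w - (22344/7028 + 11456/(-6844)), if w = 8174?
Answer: 3509767700/429461 ≈ 8172.5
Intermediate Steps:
w - (22344/7028 + 11456/(-6844)) = 8174 - (22344/7028 + 11456/(-6844)) = 8174 - (22344*(1/7028) + 11456*(-1/6844)) = 8174 - (798/251 - 2864/1711) = 8174 - 1*646514/429461 = 8174 - 646514/429461 = 3509767700/429461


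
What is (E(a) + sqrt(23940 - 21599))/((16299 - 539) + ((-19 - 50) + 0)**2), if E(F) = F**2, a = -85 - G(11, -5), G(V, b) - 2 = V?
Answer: 9604/20521 + sqrt(2341)/20521 ≈ 0.47037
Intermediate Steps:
G(V, b) = 2 + V
a = -98 (a = -85 - (2 + 11) = -85 - 1*13 = -85 - 13 = -98)
(E(a) + sqrt(23940 - 21599))/((16299 - 539) + ((-19 - 50) + 0)**2) = ((-98)**2 + sqrt(23940 - 21599))/((16299 - 539) + ((-19 - 50) + 0)**2) = (9604 + sqrt(2341))/(15760 + (-69 + 0)**2) = (9604 + sqrt(2341))/(15760 + (-69)**2) = (9604 + sqrt(2341))/(15760 + 4761) = (9604 + sqrt(2341))/20521 = (9604 + sqrt(2341))*(1/20521) = 9604/20521 + sqrt(2341)/20521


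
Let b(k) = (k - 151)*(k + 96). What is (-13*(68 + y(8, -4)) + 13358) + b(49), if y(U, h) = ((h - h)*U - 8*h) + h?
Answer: -2680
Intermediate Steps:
y(U, h) = -7*h (y(U, h) = (0*U - 8*h) + h = (0 - 8*h) + h = -8*h + h = -7*h)
b(k) = (-151 + k)*(96 + k)
(-13*(68 + y(8, -4)) + 13358) + b(49) = (-13*(68 - 7*(-4)) + 13358) + (-14496 + 49² - 55*49) = (-13*(68 + 28) + 13358) + (-14496 + 2401 - 2695) = (-13*96 + 13358) - 14790 = (-1248 + 13358) - 14790 = 12110 - 14790 = -2680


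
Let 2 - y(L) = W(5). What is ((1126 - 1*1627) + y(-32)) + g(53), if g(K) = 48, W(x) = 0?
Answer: -451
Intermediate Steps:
y(L) = 2 (y(L) = 2 - 1*0 = 2 + 0 = 2)
((1126 - 1*1627) + y(-32)) + g(53) = ((1126 - 1*1627) + 2) + 48 = ((1126 - 1627) + 2) + 48 = (-501 + 2) + 48 = -499 + 48 = -451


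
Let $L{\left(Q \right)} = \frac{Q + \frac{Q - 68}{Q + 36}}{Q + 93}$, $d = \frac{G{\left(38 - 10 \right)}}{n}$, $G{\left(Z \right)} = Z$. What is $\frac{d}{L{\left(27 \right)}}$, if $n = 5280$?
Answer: $\frac{441}{18260} \approx 0.024151$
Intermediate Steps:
$d = \frac{7}{1320}$ ($d = \frac{38 - 10}{5280} = 28 \cdot \frac{1}{5280} = \frac{7}{1320} \approx 0.005303$)
$L{\left(Q \right)} = \frac{Q + \frac{-68 + Q}{36 + Q}}{93 + Q}$
$\frac{d}{L{\left(27 \right)}} = \frac{7}{1320 \frac{-68 + 27^{2} + 37 \cdot 27}{3348 + 27^{2} + 129 \cdot 27}} = \frac{7}{1320 \frac{-68 + 729 + 999}{3348 + 729 + 3483}} = \frac{7}{1320 \cdot \frac{1}{7560} \cdot 1660} = \frac{7}{1320 \cdot \frac{83}{378}} = \frac{7}{1320} \cdot \frac{378}{83} = \frac{441}{18260}$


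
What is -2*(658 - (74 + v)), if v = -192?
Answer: -1552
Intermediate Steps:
-2*(658 - (74 + v)) = -2*(658 - (74 - 192)) = -2*(658 - 1*(-118)) = -2*(658 + 118) = -2*776 = -1552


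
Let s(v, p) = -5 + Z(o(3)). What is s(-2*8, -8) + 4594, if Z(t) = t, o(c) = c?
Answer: 4592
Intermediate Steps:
s(v, p) = -2 (s(v, p) = -5 + 3 = -2)
s(-2*8, -8) + 4594 = -2 + 4594 = 4592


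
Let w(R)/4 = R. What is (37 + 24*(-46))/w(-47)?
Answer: 1067/188 ≈ 5.6755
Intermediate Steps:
w(R) = 4*R
(37 + 24*(-46))/w(-47) = (37 + 24*(-46))/((4*(-47))) = (37 - 1104)/(-188) = -1067*(-1/188) = 1067/188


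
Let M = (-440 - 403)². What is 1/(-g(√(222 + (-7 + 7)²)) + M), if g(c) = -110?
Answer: 1/710759 ≈ 1.4069e-6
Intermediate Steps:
M = 710649 (M = (-843)² = 710649)
1/(-g(√(222 + (-7 + 7)²)) + M) = 1/(-1*(-110) + 710649) = 1/(110 + 710649) = 1/710759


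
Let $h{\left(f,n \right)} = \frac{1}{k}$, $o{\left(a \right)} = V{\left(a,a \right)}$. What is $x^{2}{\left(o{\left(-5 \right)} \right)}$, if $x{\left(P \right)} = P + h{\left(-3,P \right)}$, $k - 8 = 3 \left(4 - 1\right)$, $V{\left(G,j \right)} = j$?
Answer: $\frac{7056}{289} \approx 24.415$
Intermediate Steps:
$o{\left(a \right)} = a$
$k = 17$ ($k = 8 + 3 \left(4 - 1\right) = 8 + 3 \cdot 3 = 8 + 9 = 17$)
$h{\left(f,n \right)} = \frac{1}{17}$
$x{\left(P \right)} = \frac{1}{17} + P$ ($x{\left(P \right)} = P + \frac{1}{17} = \frac{1}{17} + P$)
$x^{2}{\left(o{\left(-5 \right)} \right)} = \left(\frac{1}{17} - 5\right)^{2} = \left(- \frac{84}{17}\right)^{2} = \frac{7056}{289}$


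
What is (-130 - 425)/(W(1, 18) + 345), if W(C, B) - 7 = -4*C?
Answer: -185/116 ≈ -1.5948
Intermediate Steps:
W(C, B) = 7 - 4*C
(-130 - 425)/(W(1, 18) + 345) = (-130 - 425)/((7 - 4*1) + 345) = -555/((7 - 4) + 345) = -555/(3 + 345) = -555/348 = -555*1/348 = -185/116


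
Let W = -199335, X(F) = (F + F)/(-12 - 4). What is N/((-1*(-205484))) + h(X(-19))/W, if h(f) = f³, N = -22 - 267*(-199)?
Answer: 1354768437991/5242899601920 ≈ 0.25840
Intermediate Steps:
N = 53111 (N = -22 + 53133 = 53111)
X(F) = -F/8 (X(F) = (2*F)/(-16) = (2*F)*(-1/16) = -F/8)
N/((-1*(-205484))) + h(X(-19))/W = 53111/((-1*(-205484))) + (-⅛*(-19))³/(-199335) = 53111/205484 + (19/8)³*(-1/199335) = 53111*(1/205484) + (6859/512)*(-1/199335) = 53111/205484 - 6859/102059520 = 1354768437991/5242899601920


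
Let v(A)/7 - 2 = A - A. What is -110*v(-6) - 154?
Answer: -1694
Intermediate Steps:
v(A) = 14 (v(A) = 14 + 7*(A - A) = 14 + 7*0 = 14 + 0 = 14)
-110*v(-6) - 154 = -110*14 - 154 = -1540 - 154 = -1694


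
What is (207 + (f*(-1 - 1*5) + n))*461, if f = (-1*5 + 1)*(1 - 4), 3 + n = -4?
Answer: 59008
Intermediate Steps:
n = -7 (n = -3 - 4 = -7)
f = 12 (f = (-5 + 1)*(-3) = -4*(-3) = 12)
(207 + (f*(-1 - 1*5) + n))*461 = (207 + (12*(-1 - 1*5) - 7))*461 = (207 + (12*(-1 - 5) - 7))*461 = (207 + (12*(-6) - 7))*461 = (207 + (-72 - 7))*461 = (207 - 79)*461 = 128*461 = 59008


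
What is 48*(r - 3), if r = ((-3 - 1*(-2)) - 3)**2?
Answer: 624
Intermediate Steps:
r = 16 (r = ((-3 + 2) - 3)**2 = (-1 - 3)**2 = (-4)**2 = 16)
48*(r - 3) = 48*(16 - 3) = 48*13 = 624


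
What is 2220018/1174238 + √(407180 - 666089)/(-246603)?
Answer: 1110009/587119 - I*√258909/246603 ≈ 1.8906 - 0.0020634*I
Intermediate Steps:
2220018/1174238 + √(407180 - 666089)/(-246603) = 2220018*(1/1174238) + √(-258909)*(-1/246603) = 1110009/587119 + (I*√258909)*(-1/246603) = 1110009/587119 - I*√258909/246603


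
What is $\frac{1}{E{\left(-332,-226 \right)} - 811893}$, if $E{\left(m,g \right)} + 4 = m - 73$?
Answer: $- \frac{1}{812302} \approx -1.2311 \cdot 10^{-6}$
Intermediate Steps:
$E{\left(m,g \right)} = -77 + m$ ($E{\left(m,g \right)} = -4 + \left(m - 73\right) = -4 + \left(-73 + m\right) = -77 + m$)
$\frac{1}{E{\left(-332,-226 \right)} - 811893} = \frac{1}{\left(-77 - 332\right) - 811893} = \frac{1}{-409 - 811893} = \frac{1}{-812302} = - \frac{1}{812302}$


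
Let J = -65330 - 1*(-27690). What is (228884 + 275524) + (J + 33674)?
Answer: 500442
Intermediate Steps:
J = -37640 (J = -65330 + 27690 = -37640)
(228884 + 275524) + (J + 33674) = (228884 + 275524) + (-37640 + 33674) = 504408 - 3966 = 500442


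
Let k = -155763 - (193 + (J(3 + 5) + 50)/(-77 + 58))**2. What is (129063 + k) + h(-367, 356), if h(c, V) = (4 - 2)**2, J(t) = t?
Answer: -22662137/361 ≈ -62776.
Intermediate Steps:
h(c, V) = 4 (h(c, V) = 2**2 = 4)
k = -69255324/361 (k = -155763 - (193 + ((3 + 5) + 50)/(-77 + 58))**2 = -155763 - (193 + (8 + 50)/(-19))**2 = -155763 - (193 + 58*(-1/19))**2 = -155763 - (193 - 58/19)**2 = -155763 - (3609/19)**2 = -155763 - 1*13024881/361 = -155763 - 13024881/361 = -69255324/361 ≈ -1.9184e+5)
(129063 + k) + h(-367, 356) = (129063 - 69255324/361) + 4 = -22663581/361 + 4 = -22662137/361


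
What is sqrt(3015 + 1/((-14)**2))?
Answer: sqrt(590941)/14 ≈ 54.909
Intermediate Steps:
sqrt(3015 + 1/((-14)**2)) = sqrt(3015 + 1/196) = sqrt(590941/196) = sqrt(590941)/14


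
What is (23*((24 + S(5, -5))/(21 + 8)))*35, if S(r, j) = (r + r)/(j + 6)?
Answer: 27370/29 ≈ 943.79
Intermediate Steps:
S(r, j) = 2*r/(6 + j) (S(r, j) = (2*r)/(6 + j) = 2*r/(6 + j))
(23*((24 + S(5, -5))/(21 + 8)))*35 = (23*((24 + 2*5/(6 - 5))/(21 + 8)))*35 = (23*((24 + 2*5/1)/29))*35 = (23*((24 + 2*5*1)*(1/29)))*35 = (23*((24 + 10)*(1/29)))*35 = (23*(34*(1/29)))*35 = (23*(34/29))*35 = (782/29)*35 = 27370/29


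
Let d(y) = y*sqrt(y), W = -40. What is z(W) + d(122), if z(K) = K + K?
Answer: -80 + 122*sqrt(122) ≈ 1267.5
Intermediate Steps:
d(y) = y**(3/2)
z(K) = 2*K
z(W) + d(122) = 2*(-40) + 122**(3/2) = -80 + 122*sqrt(122)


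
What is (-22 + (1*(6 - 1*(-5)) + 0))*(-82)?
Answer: 902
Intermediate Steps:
(-22 + (1*(6 - 1*(-5)) + 0))*(-82) = (-22 + (1*(6 + 5) + 0))*(-82) = (-22 + (1*11 + 0))*(-82) = (-22 + (11 + 0))*(-82) = (-22 + 11)*(-82) = -11*(-82) = 902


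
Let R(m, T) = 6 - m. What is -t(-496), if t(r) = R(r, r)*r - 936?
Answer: 249928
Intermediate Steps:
t(r) = -936 + r*(6 - r) (t(r) = (6 - r)*r - 936 = r*(6 - r) - 936 = -936 + r*(6 - r))
-t(-496) = -(-936 - 1*(-496)*(-6 - 496)) = -(-936 - 1*(-496)*(-502)) = -(-936 - 248992) = -1*(-249928) = 249928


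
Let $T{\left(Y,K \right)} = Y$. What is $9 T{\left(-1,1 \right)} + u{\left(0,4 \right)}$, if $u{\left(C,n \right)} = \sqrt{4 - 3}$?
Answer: $-8$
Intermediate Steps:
$u{\left(C,n \right)} = 1$ ($u{\left(C,n \right)} = \sqrt{1} = 1$)
$9 T{\left(-1,1 \right)} + u{\left(0,4 \right)} = 9 \left(-1\right) + 1 = -9 + 1 = -8$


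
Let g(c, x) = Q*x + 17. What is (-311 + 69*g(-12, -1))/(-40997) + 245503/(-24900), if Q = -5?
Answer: -10094940791/1020825300 ≈ -9.8890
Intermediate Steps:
g(c, x) = 17 - 5*x (g(c, x) = -5*x + 17 = 17 - 5*x)
(-311 + 69*g(-12, -1))/(-40997) + 245503/(-24900) = (-311 + 69*(17 - 5*(-1)))/(-40997) + 245503/(-24900) = (-311 + 69*(17 + 5))*(-1/40997) + 245503*(-1/24900) = (-311 + 69*22)*(-1/40997) - 245503/24900 = (-311 + 1518)*(-1/40997) - 245503/24900 = 1207*(-1/40997) - 245503/24900 = -1207/40997 - 245503/24900 = -10094940791/1020825300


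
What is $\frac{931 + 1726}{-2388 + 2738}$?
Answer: $\frac{2657}{350} \approx 7.5914$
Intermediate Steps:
$\frac{931 + 1726}{-2388 + 2738} = \frac{2657}{350}$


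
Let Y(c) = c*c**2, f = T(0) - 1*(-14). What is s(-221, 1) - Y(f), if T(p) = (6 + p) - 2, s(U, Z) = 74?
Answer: -5758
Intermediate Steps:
T(p) = 4 + p
f = 18 (f = (4 + 0) - 1*(-14) = 4 + 14 = 18)
Y(c) = c**3
s(-221, 1) - Y(f) = 74 - 1*18**3 = 74 - 1*5832 = 74 - 5832 = -5758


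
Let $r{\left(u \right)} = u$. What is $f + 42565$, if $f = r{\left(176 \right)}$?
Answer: $42741$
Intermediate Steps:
$f = 176$
$f + 42565 = 176 + 42565 = 42741$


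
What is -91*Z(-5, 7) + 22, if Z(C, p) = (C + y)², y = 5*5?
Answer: -36378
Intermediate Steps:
y = 25
Z(C, p) = (25 + C)² (Z(C, p) = (C + 25)² = (25 + C)²)
-91*Z(-5, 7) + 22 = -91*(25 - 5)² + 22 = -91*20² + 22 = -91*400 + 22 = -36400 + 22 = -36378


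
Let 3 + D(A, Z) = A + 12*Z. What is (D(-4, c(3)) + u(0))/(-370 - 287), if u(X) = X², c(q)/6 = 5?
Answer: -353/657 ≈ -0.53729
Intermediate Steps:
c(q) = 30 (c(q) = 6*5 = 30)
D(A, Z) = -3 + A + 12*Z (D(A, Z) = -3 + (A + 12*Z) = -3 + A + 12*Z)
(D(-4, c(3)) + u(0))/(-370 - 287) = ((-3 - 4 + 12*30) + 0²)/(-370 - 287) = ((-3 - 4 + 360) + 0)/(-657) = (353 + 0)*(-1/657) = 353*(-1/657) = -353/657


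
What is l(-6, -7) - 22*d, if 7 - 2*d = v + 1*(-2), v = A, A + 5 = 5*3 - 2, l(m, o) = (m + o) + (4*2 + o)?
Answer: -23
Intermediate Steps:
l(m, o) = 8 + m + 2*o (l(m, o) = (m + o) + (8 + o) = 8 + m + 2*o)
A = 8 (A = -5 + (5*3 - 2) = -5 + (15 - 2) = -5 + 13 = 8)
v = 8
d = 1/2 (d = 7/2 - (8 + 1*(-2))/2 = 7/2 - (8 - 2)/2 = 7/2 - 1/2*6 = 7/2 - 3 = 1/2 ≈ 0.50000)
l(-6, -7) - 22*d = (8 - 6 + 2*(-7)) - 22*1/2 = (8 - 6 - 14) - 11 = -12 - 11 = -23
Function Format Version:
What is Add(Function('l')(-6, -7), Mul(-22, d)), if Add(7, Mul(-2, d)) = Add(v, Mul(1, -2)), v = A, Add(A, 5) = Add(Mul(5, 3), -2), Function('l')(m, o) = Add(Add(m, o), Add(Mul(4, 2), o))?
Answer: -23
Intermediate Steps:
Function('l')(m, o) = Add(8, m, Mul(2, o)) (Function('l')(m, o) = Add(Add(m, o), Add(8, o)) = Add(8, m, Mul(2, o)))
A = 8 (A = Add(-5, Add(Mul(5, 3), -2)) = Add(-5, Add(15, -2)) = Add(-5, 13) = 8)
v = 8
d = Rational(1, 2) (d = Add(Rational(7, 2), Mul(Rational(-1, 2), Add(8, Mul(1, -2)))) = Add(Rational(7, 2), Mul(Rational(-1, 2), Add(8, -2))) = Add(Rational(7, 2), Mul(Rational(-1, 2), 6)) = Add(Rational(7, 2), -3) = Rational(1, 2) ≈ 0.50000)
Add(Function('l')(-6, -7), Mul(-22, d)) = Add(Add(8, -6, Mul(2, -7)), Mul(-22, Rational(1, 2))) = Add(Add(8, -6, -14), -11) = Add(-12, -11) = -23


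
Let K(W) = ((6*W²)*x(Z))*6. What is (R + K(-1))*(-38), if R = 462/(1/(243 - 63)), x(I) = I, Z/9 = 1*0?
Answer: -3160080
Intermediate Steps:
Z = 0 (Z = 9*(1*0) = 9*0 = 0)
R = 83160 (R = 462/(1/180) = 462*180 = 83160)
K(W) = 0 (K(W) = ((6*W²)*0)*6 = 0*6 = 0)
(R + K(-1))*(-38) = (83160 + 0)*(-38) = 83160*(-38) = -3160080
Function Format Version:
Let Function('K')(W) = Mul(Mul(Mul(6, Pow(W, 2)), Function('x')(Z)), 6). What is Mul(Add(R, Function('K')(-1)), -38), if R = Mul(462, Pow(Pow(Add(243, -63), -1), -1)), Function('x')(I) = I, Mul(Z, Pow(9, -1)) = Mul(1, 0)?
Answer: -3160080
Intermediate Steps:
Z = 0 (Z = Mul(9, Mul(1, 0)) = Mul(9, 0) = 0)
R = 83160 (R = Mul(462, Pow(Pow(180, -1), -1)) = Mul(462, Pow(Rational(1, 180), -1)) = Mul(462, 180) = 83160)
Function('K')(W) = 0 (Function('K')(W) = Mul(Mul(Mul(6, Pow(W, 2)), 0), 6) = Mul(0, 6) = 0)
Mul(Add(R, Function('K')(-1)), -38) = Mul(Add(83160, 0), -38) = Mul(83160, -38) = -3160080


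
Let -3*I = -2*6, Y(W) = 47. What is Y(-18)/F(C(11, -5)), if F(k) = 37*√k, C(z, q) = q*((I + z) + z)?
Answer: -47*I*√130/4810 ≈ -0.11141*I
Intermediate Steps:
I = 4 (I = -(-2)*6/3 = -⅓*(-12) = 4)
C(z, q) = q*(4 + 2*z) (C(z, q) = q*((4 + z) + z) = q*(4 + 2*z))
Y(-18)/F(C(11, -5)) = 47/((37*√(2*(-5)*(2 + 11)))) = 47/((37*√(2*(-5)*13))) = 47/((37*√(-130))) = 47/((37*(I*√130))) = 47/((37*I*√130)) = 47*(-I*√130/4810) = -47*I*√130/4810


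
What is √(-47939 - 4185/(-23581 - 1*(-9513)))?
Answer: I*√2371870662839/7034 ≈ 218.95*I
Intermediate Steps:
√(-47939 - 4185/(-23581 - 1*(-9513))) = √(-47939 - 4185/(-23581 + 9513)) = √(-47939 - 4185/(-14068)) = √(-47939 - 4185*(-1/14068)) = √(-47939 + 4185/14068) = √(-674401667/14068) = I*√2371870662839/7034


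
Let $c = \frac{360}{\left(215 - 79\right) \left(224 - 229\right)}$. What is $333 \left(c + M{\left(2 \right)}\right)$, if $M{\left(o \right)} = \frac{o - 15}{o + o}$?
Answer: $- \frac{85581}{68} \approx -1258.5$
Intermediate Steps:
$M{\left(o \right)} = \frac{-15 + o}{2 o}$
$c = - \frac{9}{17}$ ($c = \frac{360}{136 \left(-5\right)} = \frac{360}{-680} = 360 \left(- \frac{1}{680}\right) = - \frac{9}{17} \approx -0.52941$)
$333 \left(c + M{\left(2 \right)}\right) = 333 \left(- \frac{9}{17} + \frac{-15 + 2}{2 \cdot 2}\right) = 333 \left(- \frac{9}{17} + \frac{1}{2} \cdot \frac{1}{2} \left(-13\right)\right) = 333 \left(- \frac{9}{17} - \frac{13}{4}\right) = 333 \left(- \frac{257}{68}\right) = - \frac{85581}{68}$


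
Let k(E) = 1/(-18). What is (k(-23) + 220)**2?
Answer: 15673681/324 ≈ 48376.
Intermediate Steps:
k(E) = -1/18
(k(-23) + 220)**2 = (-1/18 + 220)**2 = (3959/18)**2 = 15673681/324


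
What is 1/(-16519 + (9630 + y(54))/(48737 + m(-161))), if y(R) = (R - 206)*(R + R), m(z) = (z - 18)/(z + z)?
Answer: -15693493/259242995959 ≈ -6.0536e-5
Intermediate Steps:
m(z) = (-18 + z)/(2*z) (m(z) = (-18 + z)/((2*z)) = (-18 + z)*(1/(2*z)) = (-18 + z)/(2*z))
y(R) = 2*R*(-206 + R) (y(R) = (-206 + R)*(2*R) = 2*R*(-206 + R))
1/(-16519 + (9630 + y(54))/(48737 + m(-161))) = 1/(-16519 + (9630 + 2*54*(-206 + 54))/(48737 + (½)*(-18 - 161)/(-161))) = 1/(-16519 + (9630 + 2*54*(-152))/(48737 + (½)*(-1/161)*(-179))) = 1/(-16519 + (9630 - 16416)/(48737 + 179/322)) = 1/(-16519 - 6786/15693493/322) = 1/(-16519 - 6786*322/15693493) = 1/(-16519 - 2185092/15693493) = 1/(-259242995959/15693493) = -15693493/259242995959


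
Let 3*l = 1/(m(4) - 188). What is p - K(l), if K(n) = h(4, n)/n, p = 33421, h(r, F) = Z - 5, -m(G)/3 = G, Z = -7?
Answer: 26221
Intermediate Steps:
m(G) = -3*G
h(r, F) = -12 (h(r, F) = -7 - 5 = -12)
l = -1/600 (l = 1/(3*(-3*4 - 188)) = 1/(3*(-12 - 188)) = (⅓)/(-200) = (⅓)*(-1/200) = -1/600 ≈ -0.0016667)
K(n) = -12/n
p - K(l) = 33421 - (-12)/(-1/600) = 33421 - (-12)*(-600) = 33421 - 1*7200 = 33421 - 7200 = 26221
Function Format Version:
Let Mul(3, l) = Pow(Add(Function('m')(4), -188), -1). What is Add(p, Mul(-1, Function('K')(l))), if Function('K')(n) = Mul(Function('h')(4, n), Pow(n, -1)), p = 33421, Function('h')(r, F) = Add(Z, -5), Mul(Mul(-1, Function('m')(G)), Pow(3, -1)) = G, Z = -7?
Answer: 26221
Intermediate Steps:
Function('m')(G) = Mul(-3, G)
Function('h')(r, F) = -12 (Function('h')(r, F) = Add(-7, -5) = -12)
l = Rational(-1, 600) (l = Mul(Rational(1, 3), Pow(Add(Mul(-3, 4), -188), -1)) = Mul(Rational(1, 3), Pow(Add(-12, -188), -1)) = Mul(Rational(1, 3), Pow(-200, -1)) = Mul(Rational(1, 3), Rational(-1, 200)) = Rational(-1, 600) ≈ -0.0016667)
Function('K')(n) = Mul(-12, Pow(n, -1))
Add(p, Mul(-1, Function('K')(l))) = Add(33421, Mul(-1, Mul(-12, Pow(Rational(-1, 600), -1)))) = Add(33421, Mul(-1, Mul(-12, -600))) = Add(33421, Mul(-1, 7200)) = Add(33421, -7200) = 26221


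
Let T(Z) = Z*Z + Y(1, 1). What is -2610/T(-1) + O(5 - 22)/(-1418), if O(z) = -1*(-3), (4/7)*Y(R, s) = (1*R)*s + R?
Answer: -822443/1418 ≈ -580.00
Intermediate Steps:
Y(R, s) = 7*R/4 + 7*R*s/4 (Y(R, s) = 7*((1*R)*s + R)/4 = 7*(R*s + R)/4 = 7*(R + R*s)/4 = 7*R/4 + 7*R*s/4)
T(Z) = 7/2 + Z² (T(Z) = Z*Z + (7/4)*1*(1 + 1) = Z² + (7/4)*1*2 = Z² + 7/2 = 7/2 + Z²)
O(z) = 3
-2610/T(-1) + O(5 - 22)/(-1418) = -2610/(7/2 + (-1)²) + 3/(-1418) = -2610/(7/2 + 1) + 3*(-1/1418) = -2610/9/2 - 3/1418 = -2610*2/9 - 3/1418 = -580 - 3/1418 = -822443/1418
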